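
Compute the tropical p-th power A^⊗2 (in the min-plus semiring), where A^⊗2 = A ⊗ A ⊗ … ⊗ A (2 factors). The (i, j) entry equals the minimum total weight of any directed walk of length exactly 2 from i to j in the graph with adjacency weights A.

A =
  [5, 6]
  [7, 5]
A^⊗2 =
  [10, 11]
  [12, 10]

Each entry (A^⊗2)_ij equals the minimum over all length-2 walks i = v_0 → v_1 → … → v_2 = j of Σ_t A[v_t][v_{t+1}]. For example, for (i, j) = (0, 1) we minimise over 2 possible intermediate vertex sequences; the minimum is 11, attained along the walk 0 → 0 → 1.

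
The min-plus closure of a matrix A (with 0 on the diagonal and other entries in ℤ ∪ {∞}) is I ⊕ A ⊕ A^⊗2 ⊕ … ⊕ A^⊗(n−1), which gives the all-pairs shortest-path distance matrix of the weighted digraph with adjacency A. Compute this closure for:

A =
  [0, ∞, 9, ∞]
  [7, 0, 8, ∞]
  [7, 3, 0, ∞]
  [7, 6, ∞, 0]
Closure =
  [0, 12, 9, ∞]
  [7, 0, 8, ∞]
  [7, 3, 0, ∞]
  [7, 6, 14, 0]

This is the Floyd-Warshall all-pairs shortest-path computation. For each intermediate vertex k = 0, 1, …, 3, update dist[i][j] ← min(dist[i][j], dist[i][k] + dist[k][j]). The final matrix gives, for each (i, j), the minimum total weight of any directed path from i to j (possibly empty when i = j).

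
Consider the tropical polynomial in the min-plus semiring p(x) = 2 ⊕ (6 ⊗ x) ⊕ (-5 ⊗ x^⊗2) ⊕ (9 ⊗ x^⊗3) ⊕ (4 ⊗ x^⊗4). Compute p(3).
p(3) = 1

A tropical monomial a ⊗ x^⊗i evaluates to a + i · x. Evaluating each term at x = 3:
  Term 0 contributes 2 + 0 · 3 = 2
  Term 1 contributes 6 + 1 · 3 = 9
  Term 2 contributes -5 + 2 · 3 = 1
  Term 3 contributes 9 + 3 · 3 = 18
  Term 4 contributes 4 + 4 · 3 = 16
p(3) = ⊕ of these = min[2, 9, 1, 18, 16] = 1.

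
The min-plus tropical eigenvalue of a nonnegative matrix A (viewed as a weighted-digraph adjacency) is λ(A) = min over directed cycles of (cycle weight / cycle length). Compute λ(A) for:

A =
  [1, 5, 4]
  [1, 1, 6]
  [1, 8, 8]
λ(A) = 1

Enumerate directed cycles and compute their means (weight / length). Sample:
  cycle 0 → 0: weight = 1, length = 1, mean = 1/1 ≈ 1.000
  cycle 1 → 1: weight = 1, length = 1, mean = 1/1 ≈ 1.000
  cycle 2 → 2: weight = 8, length = 1, mean = 8/1 ≈ 8.000
  cycle 0 → 1 → 0: weight = 6, length = 2, mean = 6/2 ≈ 3.000
  cycle 0 → 2 → 0: weight = 5, length = 2, mean = 5/2 ≈ 2.500
  cycle 1 → 0 → 1: weight = 6, length = 2, mean = 6/2 ≈ 3.000
Minimum mean = 1.000, attained e.g. along the cycle 0 → 0 with weight 1 and length 1. So λ(A) = 1/1 = 1.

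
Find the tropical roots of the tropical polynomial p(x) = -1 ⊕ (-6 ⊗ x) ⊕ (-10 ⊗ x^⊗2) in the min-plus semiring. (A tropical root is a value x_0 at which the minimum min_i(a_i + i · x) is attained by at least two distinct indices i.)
Roots: {4, 5}

Each tropical root is a break point of the lower envelope of the lines y = a_i + i · x (there are 3 lines, with slopes 0, 1, ..., 2). Only the lines that attain the minimum somewhere contribute to roots; other lines are dominated. Here the surviving (envelope) indices are i = 2, i = 1, i = 0.
Intersections between consecutive envelope lines give the roots: for adjacent envelope indices i < j the intersection is x = (a_i − a_j) / (j − i). Reading off the sorted break points: {4, 5}.
Verification: at each break x_0, at least two indices attain the minimum of min_i(a_i + i · x_0).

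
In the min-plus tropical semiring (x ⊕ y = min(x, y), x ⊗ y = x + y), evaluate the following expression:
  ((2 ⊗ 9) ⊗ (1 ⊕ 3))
((2 ⊗ 9) ⊗ (1 ⊕ 3)) = 12

Expand innermost to outermost. Recall ⊕ takes the minimum of its arguments and ⊗ takes their sum. Working out the expression ((2 ⊗ 9) ⊗ (1 ⊕ 3)) gives 12.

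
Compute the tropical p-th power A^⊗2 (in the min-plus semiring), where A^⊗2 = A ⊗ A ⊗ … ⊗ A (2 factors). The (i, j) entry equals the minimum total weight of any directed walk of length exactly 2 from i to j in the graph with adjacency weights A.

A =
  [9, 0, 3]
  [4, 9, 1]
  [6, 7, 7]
A^⊗2 =
  [4, 9, 1]
  [7, 4, 7]
  [11, 6, 8]

Each entry (A^⊗2)_ij equals the minimum over all length-2 walks i = v_0 → v_1 → … → v_2 = j of Σ_t A[v_t][v_{t+1}]. For example, for (i, j) = (0, 2) we minimise over 3 possible intermediate vertex sequences; the minimum is 1, attained along the walk 0 → 1 → 2.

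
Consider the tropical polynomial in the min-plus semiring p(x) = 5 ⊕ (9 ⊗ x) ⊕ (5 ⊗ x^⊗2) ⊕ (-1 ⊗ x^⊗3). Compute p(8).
p(8) = 5

A tropical monomial a ⊗ x^⊗i evaluates to a + i · x. Evaluating each term at x = 8:
  Term 0 contributes 5 + 0 · 8 = 5
  Term 1 contributes 9 + 1 · 8 = 17
  Term 2 contributes 5 + 2 · 8 = 21
  Term 3 contributes -1 + 3 · 8 = 23
p(8) = ⊕ of these = min[5, 17, 21, 23] = 5.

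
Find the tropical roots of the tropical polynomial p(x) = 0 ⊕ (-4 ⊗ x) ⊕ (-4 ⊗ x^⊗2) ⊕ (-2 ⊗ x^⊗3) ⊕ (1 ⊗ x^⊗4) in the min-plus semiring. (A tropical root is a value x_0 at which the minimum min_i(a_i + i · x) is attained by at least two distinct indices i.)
Roots: {-3, -2, 0, 4}

Each tropical root is a break point of the lower envelope of the lines y = a_i + i · x (there are 5 lines, with slopes 0, 1, ..., 4). Only the lines that attain the minimum somewhere contribute to roots; other lines are dominated. Here the surviving (envelope) indices are i = 4, i = 3, i = 2, i = 1, i = 0.
Intersections between consecutive envelope lines give the roots: for adjacent envelope indices i < j the intersection is x = (a_i − a_j) / (j − i). Reading off the sorted break points: {-3, -2, 0, 4}.
Verification: at each break x_0, at least two indices attain the minimum of min_i(a_i + i · x_0).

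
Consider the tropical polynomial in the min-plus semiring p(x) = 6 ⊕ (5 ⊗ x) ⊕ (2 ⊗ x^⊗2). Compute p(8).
p(8) = 6

A tropical monomial a ⊗ x^⊗i evaluates to a + i · x. Evaluating each term at x = 8:
  Term 0 contributes 6 + 0 · 8 = 6
  Term 1 contributes 5 + 1 · 8 = 13
  Term 2 contributes 2 + 2 · 8 = 18
p(8) = ⊕ of these = min[6, 13, 18] = 6.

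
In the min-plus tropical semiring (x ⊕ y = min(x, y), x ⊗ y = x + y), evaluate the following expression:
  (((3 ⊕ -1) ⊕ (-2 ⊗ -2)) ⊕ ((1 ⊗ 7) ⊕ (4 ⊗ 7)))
(((3 ⊕ -1) ⊕ (-2 ⊗ -2)) ⊕ ((1 ⊗ 7) ⊕ (4 ⊗ 7))) = -4

Expand innermost to outermost. Recall ⊕ takes the minimum of its arguments and ⊗ takes their sum. Working out the expression (((3 ⊕ -1) ⊕ (-2 ⊗ -2)) ⊕ ((1 ⊗ 7) ⊕ (4 ⊗ 7))) gives -4.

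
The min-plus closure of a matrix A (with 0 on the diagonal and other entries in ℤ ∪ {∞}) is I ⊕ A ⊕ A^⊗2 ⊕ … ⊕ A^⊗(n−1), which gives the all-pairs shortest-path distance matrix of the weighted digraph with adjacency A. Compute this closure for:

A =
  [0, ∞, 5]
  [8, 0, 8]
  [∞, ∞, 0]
Closure =
  [0, ∞, 5]
  [8, 0, 8]
  [∞, ∞, 0]

This is the Floyd-Warshall all-pairs shortest-path computation. For each intermediate vertex k = 0, 1, …, 2, update dist[i][j] ← min(dist[i][j], dist[i][k] + dist[k][j]). The final matrix gives, for each (i, j), the minimum total weight of any directed path from i to j (possibly empty when i = j).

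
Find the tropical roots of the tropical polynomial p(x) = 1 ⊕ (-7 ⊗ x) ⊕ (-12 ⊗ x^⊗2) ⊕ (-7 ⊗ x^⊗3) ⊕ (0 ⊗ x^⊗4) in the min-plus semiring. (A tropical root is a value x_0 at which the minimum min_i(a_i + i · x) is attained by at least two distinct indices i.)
Roots: {-7, -5, 5, 8}

Each tropical root is a break point of the lower envelope of the lines y = a_i + i · x (there are 5 lines, with slopes 0, 1, ..., 4). Only the lines that attain the minimum somewhere contribute to roots; other lines are dominated. Here the surviving (envelope) indices are i = 4, i = 3, i = 2, i = 1, i = 0.
Intersections between consecutive envelope lines give the roots: for adjacent envelope indices i < j the intersection is x = (a_i − a_j) / (j − i). Reading off the sorted break points: {-7, -5, 5, 8}.
Verification: at each break x_0, at least two indices attain the minimum of min_i(a_i + i · x_0).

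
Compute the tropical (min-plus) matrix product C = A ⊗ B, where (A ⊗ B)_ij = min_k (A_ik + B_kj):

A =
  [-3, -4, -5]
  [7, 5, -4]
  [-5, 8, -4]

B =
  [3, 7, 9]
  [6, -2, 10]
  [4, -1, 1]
A ⊗ B =
  [-1, -6, -4]
  [0, -5, -3]
  [-2, -5, -3]

Apply the min-plus product entry-by-entry:
  C[0][0] = min over k of (A[0][0] + B[0][0] = -3 + 3 = 0, A[0][1] + B[1][0] = -4 + 6 = 2, A[0][2] + B[2][0] = -5 + 4 = -1) = -1 (attained at k = 2)
  C[0][1] = min over k of (A[0][0] + B[0][1] = -3 + 7 = 4, A[0][1] + B[1][1] = -4 + -2 = -6, A[0][2] + B[2][1] = -5 + -1 = -6) = -6 (attained at k = 1)
  C[0][2] = min over k of (A[0][0] + B[0][2] = -3 + 9 = 6, A[0][1] + B[1][2] = -4 + 10 = 6, A[0][2] + B[2][2] = -5 + 1 = -4) = -4 (attained at k = 2)
  C[1][0] = min over k of (A[1][0] + B[0][0] = 7 + 3 = 10, A[1][1] + B[1][0] = 5 + 6 = 11, A[1][2] + B[2][0] = -4 + 4 = 0) = 0 (attained at k = 2)
  C[1][1] = min over k of (A[1][0] + B[0][1] = 7 + 7 = 14, A[1][1] + B[1][1] = 5 + -2 = 3, A[1][2] + B[2][1] = -4 + -1 = -5) = -5 (attained at k = 2)
  C[1][2] = min over k of (A[1][0] + B[0][2] = 7 + 9 = 16, A[1][1] + B[1][2] = 5 + 10 = 15, A[1][2] + B[2][2] = -4 + 1 = -3) = -3 (attained at k = 2)
  C[2][0] = min over k of (A[2][0] + B[0][0] = -5 + 3 = -2, A[2][1] + B[1][0] = 8 + 6 = 14, A[2][2] + B[2][0] = -4 + 4 = 0) = -2 (attained at k = 0)
  C[2][1] = min over k of (A[2][0] + B[0][1] = -5 + 7 = 2, A[2][1] + B[1][1] = 8 + -2 = 6, A[2][2] + B[2][1] = -4 + -1 = -5) = -5 (attained at k = 2)
  C[2][2] = min over k of (A[2][0] + B[0][2] = -5 + 9 = 4, A[2][1] + B[1][2] = 8 + 10 = 18, A[2][2] + B[2][2] = -4 + 1 = -3) = -3 (attained at k = 2)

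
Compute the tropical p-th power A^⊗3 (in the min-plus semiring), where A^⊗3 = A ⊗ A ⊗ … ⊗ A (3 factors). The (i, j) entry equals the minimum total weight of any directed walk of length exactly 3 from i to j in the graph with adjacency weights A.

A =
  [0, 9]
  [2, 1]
A^⊗3 =
  [0, 9]
  [2, 3]

Each entry (A^⊗3)_ij equals the minimum over all length-3 walks i = v_0 → v_1 → … → v_3 = j of Σ_t A[v_t][v_{t+1}]. For example, for (i, j) = (0, 1) we minimise over 4 possible intermediate vertex sequences; the minimum is 9, attained along the walk 0 → 0 → 0 → 1.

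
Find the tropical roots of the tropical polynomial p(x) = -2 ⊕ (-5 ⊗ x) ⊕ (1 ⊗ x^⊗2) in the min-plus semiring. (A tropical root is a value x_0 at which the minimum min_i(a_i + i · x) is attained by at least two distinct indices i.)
Roots: {-6, 3}

Each tropical root is a break point of the lower envelope of the lines y = a_i + i · x (there are 3 lines, with slopes 0, 1, ..., 2). Only the lines that attain the minimum somewhere contribute to roots; other lines are dominated. Here the surviving (envelope) indices are i = 2, i = 1, i = 0.
Intersections between consecutive envelope lines give the roots: for adjacent envelope indices i < j the intersection is x = (a_i − a_j) / (j − i). Reading off the sorted break points: {-6, 3}.
Verification: at each break x_0, at least two indices attain the minimum of min_i(a_i + i · x_0).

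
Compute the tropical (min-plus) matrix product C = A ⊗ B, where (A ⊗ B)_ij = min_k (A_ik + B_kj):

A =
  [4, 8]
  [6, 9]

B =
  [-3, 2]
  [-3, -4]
A ⊗ B =
  [1, 4]
  [3, 5]

Apply the min-plus product entry-by-entry:
  C[0][0] = min over k of (A[0][0] + B[0][0] = 4 + -3 = 1, A[0][1] + B[1][0] = 8 + -3 = 5) = 1 (attained at k = 0)
  C[0][1] = min over k of (A[0][0] + B[0][1] = 4 + 2 = 6, A[0][1] + B[1][1] = 8 + -4 = 4) = 4 (attained at k = 1)
  C[1][0] = min over k of (A[1][0] + B[0][0] = 6 + -3 = 3, A[1][1] + B[1][0] = 9 + -3 = 6) = 3 (attained at k = 0)
  C[1][1] = min over k of (A[1][0] + B[0][1] = 6 + 2 = 8, A[1][1] + B[1][1] = 9 + -4 = 5) = 5 (attained at k = 1)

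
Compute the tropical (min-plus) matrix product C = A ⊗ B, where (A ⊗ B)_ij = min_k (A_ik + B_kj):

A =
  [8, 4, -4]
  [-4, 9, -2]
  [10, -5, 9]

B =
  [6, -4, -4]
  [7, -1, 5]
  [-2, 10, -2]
A ⊗ B =
  [-6, 3, -6]
  [-4, -8, -8]
  [2, -6, 0]

Apply the min-plus product entry-by-entry:
  C[0][0] = min over k of (A[0][0] + B[0][0] = 8 + 6 = 14, A[0][1] + B[1][0] = 4 + 7 = 11, A[0][2] + B[2][0] = -4 + -2 = -6) = -6 (attained at k = 2)
  C[0][1] = min over k of (A[0][0] + B[0][1] = 8 + -4 = 4, A[0][1] + B[1][1] = 4 + -1 = 3, A[0][2] + B[2][1] = -4 + 10 = 6) = 3 (attained at k = 1)
  C[0][2] = min over k of (A[0][0] + B[0][2] = 8 + -4 = 4, A[0][1] + B[1][2] = 4 + 5 = 9, A[0][2] + B[2][2] = -4 + -2 = -6) = -6 (attained at k = 2)
  C[1][0] = min over k of (A[1][0] + B[0][0] = -4 + 6 = 2, A[1][1] + B[1][0] = 9 + 7 = 16, A[1][2] + B[2][0] = -2 + -2 = -4) = -4 (attained at k = 2)
  C[1][1] = min over k of (A[1][0] + B[0][1] = -4 + -4 = -8, A[1][1] + B[1][1] = 9 + -1 = 8, A[1][2] + B[2][1] = -2 + 10 = 8) = -8 (attained at k = 0)
  C[1][2] = min over k of (A[1][0] + B[0][2] = -4 + -4 = -8, A[1][1] + B[1][2] = 9 + 5 = 14, A[1][2] + B[2][2] = -2 + -2 = -4) = -8 (attained at k = 0)
  C[2][0] = min over k of (A[2][0] + B[0][0] = 10 + 6 = 16, A[2][1] + B[1][0] = -5 + 7 = 2, A[2][2] + B[2][0] = 9 + -2 = 7) = 2 (attained at k = 1)
  C[2][1] = min over k of (A[2][0] + B[0][1] = 10 + -4 = 6, A[2][1] + B[1][1] = -5 + -1 = -6, A[2][2] + B[2][1] = 9 + 10 = 19) = -6 (attained at k = 1)
  C[2][2] = min over k of (A[2][0] + B[0][2] = 10 + -4 = 6, A[2][1] + B[1][2] = -5 + 5 = 0, A[2][2] + B[2][2] = 9 + -2 = 7) = 0 (attained at k = 1)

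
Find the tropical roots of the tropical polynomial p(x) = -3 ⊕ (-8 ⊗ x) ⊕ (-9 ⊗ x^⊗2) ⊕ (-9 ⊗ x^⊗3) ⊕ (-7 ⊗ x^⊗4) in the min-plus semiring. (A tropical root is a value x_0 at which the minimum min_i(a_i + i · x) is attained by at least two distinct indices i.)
Roots: {-2, 0, 1, 5}

Each tropical root is a break point of the lower envelope of the lines y = a_i + i · x (there are 5 lines, with slopes 0, 1, ..., 4). Only the lines that attain the minimum somewhere contribute to roots; other lines are dominated. Here the surviving (envelope) indices are i = 4, i = 3, i = 2, i = 1, i = 0.
Intersections between consecutive envelope lines give the roots: for adjacent envelope indices i < j the intersection is x = (a_i − a_j) / (j − i). Reading off the sorted break points: {-2, 0, 1, 5}.
Verification: at each break x_0, at least two indices attain the minimum of min_i(a_i + i · x_0).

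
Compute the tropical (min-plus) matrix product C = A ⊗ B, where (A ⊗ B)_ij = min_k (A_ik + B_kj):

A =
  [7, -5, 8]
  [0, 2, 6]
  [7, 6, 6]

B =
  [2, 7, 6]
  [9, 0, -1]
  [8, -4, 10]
A ⊗ B =
  [4, -5, -6]
  [2, 2, 1]
  [9, 2, 5]

Apply the min-plus product entry-by-entry:
  C[0][0] = min over k of (A[0][0] + B[0][0] = 7 + 2 = 9, A[0][1] + B[1][0] = -5 + 9 = 4, A[0][2] + B[2][0] = 8 + 8 = 16) = 4 (attained at k = 1)
  C[0][1] = min over k of (A[0][0] + B[0][1] = 7 + 7 = 14, A[0][1] + B[1][1] = -5 + 0 = -5, A[0][2] + B[2][1] = 8 + -4 = 4) = -5 (attained at k = 1)
  C[0][2] = min over k of (A[0][0] + B[0][2] = 7 + 6 = 13, A[0][1] + B[1][2] = -5 + -1 = -6, A[0][2] + B[2][2] = 8 + 10 = 18) = -6 (attained at k = 1)
  C[1][0] = min over k of (A[1][0] + B[0][0] = 0 + 2 = 2, A[1][1] + B[1][0] = 2 + 9 = 11, A[1][2] + B[2][0] = 6 + 8 = 14) = 2 (attained at k = 0)
  C[1][1] = min over k of (A[1][0] + B[0][1] = 0 + 7 = 7, A[1][1] + B[1][1] = 2 + 0 = 2, A[1][2] + B[2][1] = 6 + -4 = 2) = 2 (attained at k = 1)
  C[1][2] = min over k of (A[1][0] + B[0][2] = 0 + 6 = 6, A[1][1] + B[1][2] = 2 + -1 = 1, A[1][2] + B[2][2] = 6 + 10 = 16) = 1 (attained at k = 1)
  C[2][0] = min over k of (A[2][0] + B[0][0] = 7 + 2 = 9, A[2][1] + B[1][0] = 6 + 9 = 15, A[2][2] + B[2][0] = 6 + 8 = 14) = 9 (attained at k = 0)
  C[2][1] = min over k of (A[2][0] + B[0][1] = 7 + 7 = 14, A[2][1] + B[1][1] = 6 + 0 = 6, A[2][2] + B[2][1] = 6 + -4 = 2) = 2 (attained at k = 2)
  C[2][2] = min over k of (A[2][0] + B[0][2] = 7 + 6 = 13, A[2][1] + B[1][2] = 6 + -1 = 5, A[2][2] + B[2][2] = 6 + 10 = 16) = 5 (attained at k = 1)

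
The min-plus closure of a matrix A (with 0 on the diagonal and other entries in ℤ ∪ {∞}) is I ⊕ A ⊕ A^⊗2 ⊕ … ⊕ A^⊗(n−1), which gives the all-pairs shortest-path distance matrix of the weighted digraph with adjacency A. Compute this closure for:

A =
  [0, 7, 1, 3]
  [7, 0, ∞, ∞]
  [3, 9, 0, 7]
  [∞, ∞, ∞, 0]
Closure =
  [0, 7, 1, 3]
  [7, 0, 8, 10]
  [3, 9, 0, 6]
  [∞, ∞, ∞, 0]

This is the Floyd-Warshall all-pairs shortest-path computation. For each intermediate vertex k = 0, 1, …, 3, update dist[i][j] ← min(dist[i][j], dist[i][k] + dist[k][j]). The final matrix gives, for each (i, j), the minimum total weight of any directed path from i to j (possibly empty when i = j).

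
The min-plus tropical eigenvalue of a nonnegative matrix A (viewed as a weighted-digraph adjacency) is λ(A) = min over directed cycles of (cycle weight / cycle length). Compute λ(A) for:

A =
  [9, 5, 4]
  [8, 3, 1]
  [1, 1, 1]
λ(A) = 1

Enumerate directed cycles and compute their means (weight / length). Sample:
  cycle 0 → 0: weight = 9, length = 1, mean = 9/1 ≈ 9.000
  cycle 1 → 1: weight = 3, length = 1, mean = 3/1 ≈ 3.000
  cycle 2 → 2: weight = 1, length = 1, mean = 1/1 ≈ 1.000
  cycle 0 → 1 → 0: weight = 13, length = 2, mean = 13/2 ≈ 6.500
  cycle 0 → 2 → 0: weight = 5, length = 2, mean = 5/2 ≈ 2.500
  cycle 1 → 0 → 1: weight = 13, length = 2, mean = 13/2 ≈ 6.500
Minimum mean = 1.000, attained e.g. along the cycle 2 → 2 with weight 1 and length 1. So λ(A) = 1/1 = 1.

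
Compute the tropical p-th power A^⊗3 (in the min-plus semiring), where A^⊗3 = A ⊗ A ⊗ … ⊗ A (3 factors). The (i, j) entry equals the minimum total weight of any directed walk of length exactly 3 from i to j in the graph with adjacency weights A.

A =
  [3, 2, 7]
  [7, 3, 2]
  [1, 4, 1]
A^⊗3 =
  [5, 8, 5]
  [4, 5, 4]
  [3, 4, 3]

Each entry (A^⊗3)_ij equals the minimum over all length-3 walks i = v_0 → v_1 → … → v_3 = j of Σ_t A[v_t][v_{t+1}]. For example, for (i, j) = (0, 2) we minimise over 9 possible intermediate vertex sequences; the minimum is 5, attained along the walk 0 → 1 → 2 → 2.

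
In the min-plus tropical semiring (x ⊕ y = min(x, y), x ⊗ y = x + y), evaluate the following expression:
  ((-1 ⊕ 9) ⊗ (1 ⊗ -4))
((-1 ⊕ 9) ⊗ (1 ⊗ -4)) = -4

Expand innermost to outermost. Recall ⊕ takes the minimum of its arguments and ⊗ takes their sum. Working out the expression ((-1 ⊕ 9) ⊗ (1 ⊗ -4)) gives -4.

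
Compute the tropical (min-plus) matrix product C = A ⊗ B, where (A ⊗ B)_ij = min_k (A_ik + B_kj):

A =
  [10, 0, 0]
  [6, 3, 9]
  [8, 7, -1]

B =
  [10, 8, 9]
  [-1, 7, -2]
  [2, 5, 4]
A ⊗ B =
  [-1, 5, -2]
  [2, 10, 1]
  [1, 4, 3]

Apply the min-plus product entry-by-entry:
  C[0][0] = min over k of (A[0][0] + B[0][0] = 10 + 10 = 20, A[0][1] + B[1][0] = 0 + -1 = -1, A[0][2] + B[2][0] = 0 + 2 = 2) = -1 (attained at k = 1)
  C[0][1] = min over k of (A[0][0] + B[0][1] = 10 + 8 = 18, A[0][1] + B[1][1] = 0 + 7 = 7, A[0][2] + B[2][1] = 0 + 5 = 5) = 5 (attained at k = 2)
  C[0][2] = min over k of (A[0][0] + B[0][2] = 10 + 9 = 19, A[0][1] + B[1][2] = 0 + -2 = -2, A[0][2] + B[2][2] = 0 + 4 = 4) = -2 (attained at k = 1)
  C[1][0] = min over k of (A[1][0] + B[0][0] = 6 + 10 = 16, A[1][1] + B[1][0] = 3 + -1 = 2, A[1][2] + B[2][0] = 9 + 2 = 11) = 2 (attained at k = 1)
  C[1][1] = min over k of (A[1][0] + B[0][1] = 6 + 8 = 14, A[1][1] + B[1][1] = 3 + 7 = 10, A[1][2] + B[2][1] = 9 + 5 = 14) = 10 (attained at k = 1)
  C[1][2] = min over k of (A[1][0] + B[0][2] = 6 + 9 = 15, A[1][1] + B[1][2] = 3 + -2 = 1, A[1][2] + B[2][2] = 9 + 4 = 13) = 1 (attained at k = 1)
  C[2][0] = min over k of (A[2][0] + B[0][0] = 8 + 10 = 18, A[2][1] + B[1][0] = 7 + -1 = 6, A[2][2] + B[2][0] = -1 + 2 = 1) = 1 (attained at k = 2)
  C[2][1] = min over k of (A[2][0] + B[0][1] = 8 + 8 = 16, A[2][1] + B[1][1] = 7 + 7 = 14, A[2][2] + B[2][1] = -1 + 5 = 4) = 4 (attained at k = 2)
  C[2][2] = min over k of (A[2][0] + B[0][2] = 8 + 9 = 17, A[2][1] + B[1][2] = 7 + -2 = 5, A[2][2] + B[2][2] = -1 + 4 = 3) = 3 (attained at k = 2)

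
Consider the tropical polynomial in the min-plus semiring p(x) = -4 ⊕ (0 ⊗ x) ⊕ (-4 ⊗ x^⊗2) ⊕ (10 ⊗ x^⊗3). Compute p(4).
p(4) = -4

A tropical monomial a ⊗ x^⊗i evaluates to a + i · x. Evaluating each term at x = 4:
  Term 0 contributes -4 + 0 · 4 = -4
  Term 1 contributes 0 + 1 · 4 = 4
  Term 2 contributes -4 + 2 · 4 = 4
  Term 3 contributes 10 + 3 · 4 = 22
p(4) = ⊕ of these = min[-4, 4, 4, 22] = -4.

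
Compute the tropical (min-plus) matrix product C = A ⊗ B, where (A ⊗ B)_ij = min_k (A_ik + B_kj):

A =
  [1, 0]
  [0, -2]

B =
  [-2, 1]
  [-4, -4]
A ⊗ B =
  [-4, -4]
  [-6, -6]

Apply the min-plus product entry-by-entry:
  C[0][0] = min over k of (A[0][0] + B[0][0] = 1 + -2 = -1, A[0][1] + B[1][0] = 0 + -4 = -4) = -4 (attained at k = 1)
  C[0][1] = min over k of (A[0][0] + B[0][1] = 1 + 1 = 2, A[0][1] + B[1][1] = 0 + -4 = -4) = -4 (attained at k = 1)
  C[1][0] = min over k of (A[1][0] + B[0][0] = 0 + -2 = -2, A[1][1] + B[1][0] = -2 + -4 = -6) = -6 (attained at k = 1)
  C[1][1] = min over k of (A[1][0] + B[0][1] = 0 + 1 = 1, A[1][1] + B[1][1] = -2 + -4 = -6) = -6 (attained at k = 1)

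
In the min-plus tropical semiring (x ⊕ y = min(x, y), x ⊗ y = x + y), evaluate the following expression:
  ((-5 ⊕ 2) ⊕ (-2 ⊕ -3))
((-5 ⊕ 2) ⊕ (-2 ⊕ -3)) = -5

Expand innermost to outermost. Recall ⊕ takes the minimum of its arguments and ⊗ takes their sum. Working out the expression ((-5 ⊕ 2) ⊕ (-2 ⊕ -3)) gives -5.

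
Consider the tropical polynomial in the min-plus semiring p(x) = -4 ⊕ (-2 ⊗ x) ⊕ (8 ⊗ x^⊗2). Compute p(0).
p(0) = -4

A tropical monomial a ⊗ x^⊗i evaluates to a + i · x. Evaluating each term at x = 0:
  Term 0 contributes -4 + 0 · 0 = -4
  Term 1 contributes -2 + 1 · 0 = -2
  Term 2 contributes 8 + 2 · 0 = 8
p(0) = ⊕ of these = min[-4, -2, 8] = -4.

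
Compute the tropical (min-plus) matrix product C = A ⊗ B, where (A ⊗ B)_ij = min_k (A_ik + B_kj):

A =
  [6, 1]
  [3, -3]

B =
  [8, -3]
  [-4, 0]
A ⊗ B =
  [-3, 1]
  [-7, -3]

Apply the min-plus product entry-by-entry:
  C[0][0] = min over k of (A[0][0] + B[0][0] = 6 + 8 = 14, A[0][1] + B[1][0] = 1 + -4 = -3) = -3 (attained at k = 1)
  C[0][1] = min over k of (A[0][0] + B[0][1] = 6 + -3 = 3, A[0][1] + B[1][1] = 1 + 0 = 1) = 1 (attained at k = 1)
  C[1][0] = min over k of (A[1][0] + B[0][0] = 3 + 8 = 11, A[1][1] + B[1][0] = -3 + -4 = -7) = -7 (attained at k = 1)
  C[1][1] = min over k of (A[1][0] + B[0][1] = 3 + -3 = 0, A[1][1] + B[1][1] = -3 + 0 = -3) = -3 (attained at k = 1)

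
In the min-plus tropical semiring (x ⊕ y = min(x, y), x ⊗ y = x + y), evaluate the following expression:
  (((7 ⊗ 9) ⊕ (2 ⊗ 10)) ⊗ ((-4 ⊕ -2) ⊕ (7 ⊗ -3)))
(((7 ⊗ 9) ⊕ (2 ⊗ 10)) ⊗ ((-4 ⊕ -2) ⊕ (7 ⊗ -3))) = 8

Expand innermost to outermost. Recall ⊕ takes the minimum of its arguments and ⊗ takes their sum. Working out the expression (((7 ⊗ 9) ⊕ (2 ⊗ 10)) ⊗ ((-4 ⊕ -2) ⊕ (7 ⊗ -3))) gives 8.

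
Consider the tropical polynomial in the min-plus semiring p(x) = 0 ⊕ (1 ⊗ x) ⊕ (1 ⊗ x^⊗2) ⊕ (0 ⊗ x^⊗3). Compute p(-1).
p(-1) = -3

A tropical monomial a ⊗ x^⊗i evaluates to a + i · x. Evaluating each term at x = -1:
  Term 0 contributes 0 + 0 · -1 = 0
  Term 1 contributes 1 + 1 · -1 = 0
  Term 2 contributes 1 + 2 · -1 = -1
  Term 3 contributes 0 + 3 · -1 = -3
p(-1) = ⊕ of these = min[0, 0, -1, -3] = -3.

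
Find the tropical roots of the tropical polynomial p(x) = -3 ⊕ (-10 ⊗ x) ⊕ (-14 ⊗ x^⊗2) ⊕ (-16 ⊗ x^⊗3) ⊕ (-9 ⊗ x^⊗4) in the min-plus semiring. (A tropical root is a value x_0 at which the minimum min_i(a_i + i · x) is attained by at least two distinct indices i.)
Roots: {-7, 2, 4, 7}

Each tropical root is a break point of the lower envelope of the lines y = a_i + i · x (there are 5 lines, with slopes 0, 1, ..., 4). Only the lines that attain the minimum somewhere contribute to roots; other lines are dominated. Here the surviving (envelope) indices are i = 4, i = 3, i = 2, i = 1, i = 0.
Intersections between consecutive envelope lines give the roots: for adjacent envelope indices i < j the intersection is x = (a_i − a_j) / (j − i). Reading off the sorted break points: {-7, 2, 4, 7}.
Verification: at each break x_0, at least two indices attain the minimum of min_i(a_i + i · x_0).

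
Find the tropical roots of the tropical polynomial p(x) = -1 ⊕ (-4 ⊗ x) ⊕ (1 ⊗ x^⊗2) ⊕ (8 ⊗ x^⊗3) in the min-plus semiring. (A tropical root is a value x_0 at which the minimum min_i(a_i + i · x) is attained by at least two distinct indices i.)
Roots: {-7, -5, 3}

Each tropical root is a break point of the lower envelope of the lines y = a_i + i · x (there are 4 lines, with slopes 0, 1, ..., 3). Only the lines that attain the minimum somewhere contribute to roots; other lines are dominated. Here the surviving (envelope) indices are i = 3, i = 2, i = 1, i = 0.
Intersections between consecutive envelope lines give the roots: for adjacent envelope indices i < j the intersection is x = (a_i − a_j) / (j − i). Reading off the sorted break points: {-7, -5, 3}.
Verification: at each break x_0, at least two indices attain the minimum of min_i(a_i + i · x_0).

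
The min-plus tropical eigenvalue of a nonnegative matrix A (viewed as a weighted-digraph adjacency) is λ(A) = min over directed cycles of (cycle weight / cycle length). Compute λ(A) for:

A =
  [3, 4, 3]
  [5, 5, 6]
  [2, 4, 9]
λ(A) = 5/2

Enumerate directed cycles and compute their means (weight / length). Sample:
  cycle 0 → 0: weight = 3, length = 1, mean = 3/1 ≈ 3.000
  cycle 1 → 1: weight = 5, length = 1, mean = 5/1 ≈ 5.000
  cycle 2 → 2: weight = 9, length = 1, mean = 9/1 ≈ 9.000
  cycle 0 → 1 → 0: weight = 9, length = 2, mean = 9/2 ≈ 4.500
  cycle 0 → 2 → 0: weight = 5, length = 2, mean = 5/2 ≈ 2.500
  cycle 1 → 0 → 1: weight = 9, length = 2, mean = 9/2 ≈ 4.500
Minimum mean = 2.500, attained e.g. along the cycle 0 → 2 → 0 with weight 5 and length 2. So λ(A) = 5/2 = 5/2.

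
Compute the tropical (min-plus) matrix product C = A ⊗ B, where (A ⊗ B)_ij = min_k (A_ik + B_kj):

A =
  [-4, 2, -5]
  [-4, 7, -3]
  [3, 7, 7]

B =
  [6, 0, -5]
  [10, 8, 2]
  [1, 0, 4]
A ⊗ B =
  [-4, -5, -9]
  [-2, -4, -9]
  [8, 3, -2]

Apply the min-plus product entry-by-entry:
  C[0][0] = min over k of (A[0][0] + B[0][0] = -4 + 6 = 2, A[0][1] + B[1][0] = 2 + 10 = 12, A[0][2] + B[2][0] = -5 + 1 = -4) = -4 (attained at k = 2)
  C[0][1] = min over k of (A[0][0] + B[0][1] = -4 + 0 = -4, A[0][1] + B[1][1] = 2 + 8 = 10, A[0][2] + B[2][1] = -5 + 0 = -5) = -5 (attained at k = 2)
  C[0][2] = min over k of (A[0][0] + B[0][2] = -4 + -5 = -9, A[0][1] + B[1][2] = 2 + 2 = 4, A[0][2] + B[2][2] = -5 + 4 = -1) = -9 (attained at k = 0)
  C[1][0] = min over k of (A[1][0] + B[0][0] = -4 + 6 = 2, A[1][1] + B[1][0] = 7 + 10 = 17, A[1][2] + B[2][0] = -3 + 1 = -2) = -2 (attained at k = 2)
  C[1][1] = min over k of (A[1][0] + B[0][1] = -4 + 0 = -4, A[1][1] + B[1][1] = 7 + 8 = 15, A[1][2] + B[2][1] = -3 + 0 = -3) = -4 (attained at k = 0)
  C[1][2] = min over k of (A[1][0] + B[0][2] = -4 + -5 = -9, A[1][1] + B[1][2] = 7 + 2 = 9, A[1][2] + B[2][2] = -3 + 4 = 1) = -9 (attained at k = 0)
  C[2][0] = min over k of (A[2][0] + B[0][0] = 3 + 6 = 9, A[2][1] + B[1][0] = 7 + 10 = 17, A[2][2] + B[2][0] = 7 + 1 = 8) = 8 (attained at k = 2)
  C[2][1] = min over k of (A[2][0] + B[0][1] = 3 + 0 = 3, A[2][1] + B[1][1] = 7 + 8 = 15, A[2][2] + B[2][1] = 7 + 0 = 7) = 3 (attained at k = 0)
  C[2][2] = min over k of (A[2][0] + B[0][2] = 3 + -5 = -2, A[2][1] + B[1][2] = 7 + 2 = 9, A[2][2] + B[2][2] = 7 + 4 = 11) = -2 (attained at k = 0)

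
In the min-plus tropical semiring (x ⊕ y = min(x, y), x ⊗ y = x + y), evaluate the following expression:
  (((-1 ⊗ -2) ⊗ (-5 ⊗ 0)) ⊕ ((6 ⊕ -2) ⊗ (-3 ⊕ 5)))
(((-1 ⊗ -2) ⊗ (-5 ⊗ 0)) ⊕ ((6 ⊕ -2) ⊗ (-3 ⊕ 5))) = -8

Expand innermost to outermost. Recall ⊕ takes the minimum of its arguments and ⊗ takes their sum. Working out the expression (((-1 ⊗ -2) ⊗ (-5 ⊗ 0)) ⊕ ((6 ⊕ -2) ⊗ (-3 ⊕ 5))) gives -8.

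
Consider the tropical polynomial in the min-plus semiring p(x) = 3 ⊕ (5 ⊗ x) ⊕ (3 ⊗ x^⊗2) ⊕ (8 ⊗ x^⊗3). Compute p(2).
p(2) = 3

A tropical monomial a ⊗ x^⊗i evaluates to a + i · x. Evaluating each term at x = 2:
  Term 0 contributes 3 + 0 · 2 = 3
  Term 1 contributes 5 + 1 · 2 = 7
  Term 2 contributes 3 + 2 · 2 = 7
  Term 3 contributes 8 + 3 · 2 = 14
p(2) = ⊕ of these = min[3, 7, 7, 14] = 3.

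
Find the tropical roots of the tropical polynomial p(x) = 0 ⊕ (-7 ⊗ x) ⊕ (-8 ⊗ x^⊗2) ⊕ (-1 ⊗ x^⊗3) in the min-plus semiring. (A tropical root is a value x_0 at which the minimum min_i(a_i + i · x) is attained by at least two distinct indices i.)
Roots: {-7, 1, 7}

Each tropical root is a break point of the lower envelope of the lines y = a_i + i · x (there are 4 lines, with slopes 0, 1, ..., 3). Only the lines that attain the minimum somewhere contribute to roots; other lines are dominated. Here the surviving (envelope) indices are i = 3, i = 2, i = 1, i = 0.
Intersections between consecutive envelope lines give the roots: for adjacent envelope indices i < j the intersection is x = (a_i − a_j) / (j − i). Reading off the sorted break points: {-7, 1, 7}.
Verification: at each break x_0, at least two indices attain the minimum of min_i(a_i + i · x_0).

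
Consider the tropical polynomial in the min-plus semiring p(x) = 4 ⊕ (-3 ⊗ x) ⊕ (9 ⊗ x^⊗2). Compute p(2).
p(2) = -1

A tropical monomial a ⊗ x^⊗i evaluates to a + i · x. Evaluating each term at x = 2:
  Term 0 contributes 4 + 0 · 2 = 4
  Term 1 contributes -3 + 1 · 2 = -1
  Term 2 contributes 9 + 2 · 2 = 13
p(2) = ⊕ of these = min[4, -1, 13] = -1.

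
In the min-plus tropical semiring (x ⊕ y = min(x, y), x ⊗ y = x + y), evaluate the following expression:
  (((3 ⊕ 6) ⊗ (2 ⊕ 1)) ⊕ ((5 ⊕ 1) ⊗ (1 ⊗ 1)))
(((3 ⊕ 6) ⊗ (2 ⊕ 1)) ⊕ ((5 ⊕ 1) ⊗ (1 ⊗ 1))) = 3

Expand innermost to outermost. Recall ⊕ takes the minimum of its arguments and ⊗ takes their sum. Working out the expression (((3 ⊕ 6) ⊗ (2 ⊕ 1)) ⊕ ((5 ⊕ 1) ⊗ (1 ⊗ 1))) gives 3.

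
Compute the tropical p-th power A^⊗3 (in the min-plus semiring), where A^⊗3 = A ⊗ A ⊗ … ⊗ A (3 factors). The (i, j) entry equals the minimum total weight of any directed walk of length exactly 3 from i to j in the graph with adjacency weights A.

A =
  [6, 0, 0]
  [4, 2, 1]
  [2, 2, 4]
A^⊗3 =
  [3, 2, 2]
  [5, 3, 3]
  [4, 4, 3]

Each entry (A^⊗3)_ij equals the minimum over all length-3 walks i = v_0 → v_1 → … → v_3 = j of Σ_t A[v_t][v_{t+1}]. For example, for (i, j) = (0, 2) we minimise over 9 possible intermediate vertex sequences; the minimum is 2, attained along the walk 0 → 2 → 0 → 2.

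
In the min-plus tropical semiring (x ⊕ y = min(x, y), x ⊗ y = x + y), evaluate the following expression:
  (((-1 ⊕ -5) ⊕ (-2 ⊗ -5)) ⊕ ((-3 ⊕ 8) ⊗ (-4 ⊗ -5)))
(((-1 ⊕ -5) ⊕ (-2 ⊗ -5)) ⊕ ((-3 ⊕ 8) ⊗ (-4 ⊗ -5))) = -12

Expand innermost to outermost. Recall ⊕ takes the minimum of its arguments and ⊗ takes their sum. Working out the expression (((-1 ⊕ -5) ⊕ (-2 ⊗ -5)) ⊕ ((-3 ⊕ 8) ⊗ (-4 ⊗ -5))) gives -12.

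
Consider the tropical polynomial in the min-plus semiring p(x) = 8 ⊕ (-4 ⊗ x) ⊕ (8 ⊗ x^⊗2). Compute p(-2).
p(-2) = -6

A tropical monomial a ⊗ x^⊗i evaluates to a + i · x. Evaluating each term at x = -2:
  Term 0 contributes 8 + 0 · -2 = 8
  Term 1 contributes -4 + 1 · -2 = -6
  Term 2 contributes 8 + 2 · -2 = 4
p(-2) = ⊕ of these = min[8, -6, 4] = -6.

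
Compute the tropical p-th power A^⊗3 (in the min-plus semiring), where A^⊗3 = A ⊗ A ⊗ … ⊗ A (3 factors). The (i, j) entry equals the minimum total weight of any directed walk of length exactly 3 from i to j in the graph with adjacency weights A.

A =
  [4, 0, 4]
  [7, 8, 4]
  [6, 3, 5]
A^⊗3 =
  [10, 7, 8]
  [14, 10, 11]
  [13, 10, 10]

Each entry (A^⊗3)_ij equals the minimum over all length-3 walks i = v_0 → v_1 → … → v_3 = j of Σ_t A[v_t][v_{t+1}]. For example, for (i, j) = (0, 2) we minimise over 9 possible intermediate vertex sequences; the minimum is 8, attained along the walk 0 → 0 → 1 → 2.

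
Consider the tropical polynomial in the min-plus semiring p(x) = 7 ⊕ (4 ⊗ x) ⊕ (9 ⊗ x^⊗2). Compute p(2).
p(2) = 6

A tropical monomial a ⊗ x^⊗i evaluates to a + i · x. Evaluating each term at x = 2:
  Term 0 contributes 7 + 0 · 2 = 7
  Term 1 contributes 4 + 1 · 2 = 6
  Term 2 contributes 9 + 2 · 2 = 13
p(2) = ⊕ of these = min[7, 6, 13] = 6.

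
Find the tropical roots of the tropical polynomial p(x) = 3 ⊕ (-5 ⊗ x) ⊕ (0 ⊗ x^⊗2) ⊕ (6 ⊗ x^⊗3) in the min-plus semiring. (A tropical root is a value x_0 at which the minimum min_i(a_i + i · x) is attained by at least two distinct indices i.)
Roots: {-6, -5, 8}

Each tropical root is a break point of the lower envelope of the lines y = a_i + i · x (there are 4 lines, with slopes 0, 1, ..., 3). Only the lines that attain the minimum somewhere contribute to roots; other lines are dominated. Here the surviving (envelope) indices are i = 3, i = 2, i = 1, i = 0.
Intersections between consecutive envelope lines give the roots: for adjacent envelope indices i < j the intersection is x = (a_i − a_j) / (j − i). Reading off the sorted break points: {-6, -5, 8}.
Verification: at each break x_0, at least two indices attain the minimum of min_i(a_i + i · x_0).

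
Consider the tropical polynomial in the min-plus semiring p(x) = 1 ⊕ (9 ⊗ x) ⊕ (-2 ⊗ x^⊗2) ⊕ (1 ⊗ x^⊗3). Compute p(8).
p(8) = 1

A tropical monomial a ⊗ x^⊗i evaluates to a + i · x. Evaluating each term at x = 8:
  Term 0 contributes 1 + 0 · 8 = 1
  Term 1 contributes 9 + 1 · 8 = 17
  Term 2 contributes -2 + 2 · 8 = 14
  Term 3 contributes 1 + 3 · 8 = 25
p(8) = ⊕ of these = min[1, 17, 14, 25] = 1.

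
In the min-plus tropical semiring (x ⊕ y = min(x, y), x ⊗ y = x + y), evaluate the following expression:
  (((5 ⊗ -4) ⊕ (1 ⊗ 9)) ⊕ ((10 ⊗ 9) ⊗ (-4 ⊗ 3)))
(((5 ⊗ -4) ⊕ (1 ⊗ 9)) ⊕ ((10 ⊗ 9) ⊗ (-4 ⊗ 3))) = 1

Expand innermost to outermost. Recall ⊕ takes the minimum of its arguments and ⊗ takes their sum. Working out the expression (((5 ⊗ -4) ⊕ (1 ⊗ 9)) ⊕ ((10 ⊗ 9) ⊗ (-4 ⊗ 3))) gives 1.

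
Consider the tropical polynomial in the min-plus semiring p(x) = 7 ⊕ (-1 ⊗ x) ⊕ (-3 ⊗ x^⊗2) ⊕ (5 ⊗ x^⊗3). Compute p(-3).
p(-3) = -9

A tropical monomial a ⊗ x^⊗i evaluates to a + i · x. Evaluating each term at x = -3:
  Term 0 contributes 7 + 0 · -3 = 7
  Term 1 contributes -1 + 1 · -3 = -4
  Term 2 contributes -3 + 2 · -3 = -9
  Term 3 contributes 5 + 3 · -3 = -4
p(-3) = ⊕ of these = min[7, -4, -9, -4] = -9.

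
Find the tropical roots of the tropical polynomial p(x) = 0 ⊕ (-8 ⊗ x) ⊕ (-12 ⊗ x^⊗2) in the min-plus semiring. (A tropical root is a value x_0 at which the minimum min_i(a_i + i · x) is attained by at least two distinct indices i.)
Roots: {4, 8}

Each tropical root is a break point of the lower envelope of the lines y = a_i + i · x (there are 3 lines, with slopes 0, 1, ..., 2). Only the lines that attain the minimum somewhere contribute to roots; other lines are dominated. Here the surviving (envelope) indices are i = 2, i = 1, i = 0.
Intersections between consecutive envelope lines give the roots: for adjacent envelope indices i < j the intersection is x = (a_i − a_j) / (j − i). Reading off the sorted break points: {4, 8}.
Verification: at each break x_0, at least two indices attain the minimum of min_i(a_i + i · x_0).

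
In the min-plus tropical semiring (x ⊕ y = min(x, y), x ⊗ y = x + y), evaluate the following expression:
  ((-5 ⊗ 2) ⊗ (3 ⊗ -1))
((-5 ⊗ 2) ⊗ (3 ⊗ -1)) = -1

Expand innermost to outermost. Recall ⊕ takes the minimum of its arguments and ⊗ takes their sum. Working out the expression ((-5 ⊗ 2) ⊗ (3 ⊗ -1)) gives -1.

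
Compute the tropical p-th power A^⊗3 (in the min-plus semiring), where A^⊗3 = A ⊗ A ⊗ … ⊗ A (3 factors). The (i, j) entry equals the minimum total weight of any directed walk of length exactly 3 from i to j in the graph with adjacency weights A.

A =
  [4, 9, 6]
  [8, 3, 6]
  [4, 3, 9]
A^⊗3 =
  [12, 12, 14]
  [13, 9, 12]
  [12, 9, 12]

Each entry (A^⊗3)_ij equals the minimum over all length-3 walks i = v_0 → v_1 → … → v_3 = j of Σ_t A[v_t][v_{t+1}]. For example, for (i, j) = (0, 2) we minimise over 9 possible intermediate vertex sequences; the minimum is 14, attained along the walk 0 → 0 → 0 → 2.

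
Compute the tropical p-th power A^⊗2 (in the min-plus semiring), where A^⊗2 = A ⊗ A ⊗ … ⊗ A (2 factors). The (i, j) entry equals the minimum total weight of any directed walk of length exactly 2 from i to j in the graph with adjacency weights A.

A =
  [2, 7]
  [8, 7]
A^⊗2 =
  [4, 9]
  [10, 14]

Each entry (A^⊗2)_ij equals the minimum over all length-2 walks i = v_0 → v_1 → … → v_2 = j of Σ_t A[v_t][v_{t+1}]. For example, for (i, j) = (0, 1) we minimise over 2 possible intermediate vertex sequences; the minimum is 9, attained along the walk 0 → 0 → 1.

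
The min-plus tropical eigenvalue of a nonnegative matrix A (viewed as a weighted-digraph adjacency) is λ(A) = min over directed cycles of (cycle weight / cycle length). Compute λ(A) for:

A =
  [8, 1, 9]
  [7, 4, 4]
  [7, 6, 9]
λ(A) = 4

Enumerate directed cycles and compute their means (weight / length). Sample:
  cycle 0 → 0: weight = 8, length = 1, mean = 8/1 ≈ 8.000
  cycle 1 → 1: weight = 4, length = 1, mean = 4/1 ≈ 4.000
  cycle 2 → 2: weight = 9, length = 1, mean = 9/1 ≈ 9.000
  cycle 0 → 1 → 0: weight = 8, length = 2, mean = 8/2 ≈ 4.000
  cycle 0 → 2 → 0: weight = 16, length = 2, mean = 16/2 ≈ 8.000
  cycle 1 → 0 → 1: weight = 8, length = 2, mean = 8/2 ≈ 4.000
Minimum mean = 4.000, attained e.g. along the cycle 1 → 1 with weight 4 and length 1. So λ(A) = 4/1 = 4.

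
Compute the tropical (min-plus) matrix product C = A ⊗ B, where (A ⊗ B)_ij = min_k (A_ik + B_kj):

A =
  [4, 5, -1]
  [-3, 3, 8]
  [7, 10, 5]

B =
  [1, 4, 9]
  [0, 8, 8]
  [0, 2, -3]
A ⊗ B =
  [-1, 1, -4]
  [-2, 1, 5]
  [5, 7, 2]

Apply the min-plus product entry-by-entry:
  C[0][0] = min over k of (A[0][0] + B[0][0] = 4 + 1 = 5, A[0][1] + B[1][0] = 5 + 0 = 5, A[0][2] + B[2][0] = -1 + 0 = -1) = -1 (attained at k = 2)
  C[0][1] = min over k of (A[0][0] + B[0][1] = 4 + 4 = 8, A[0][1] + B[1][1] = 5 + 8 = 13, A[0][2] + B[2][1] = -1 + 2 = 1) = 1 (attained at k = 2)
  C[0][2] = min over k of (A[0][0] + B[0][2] = 4 + 9 = 13, A[0][1] + B[1][2] = 5 + 8 = 13, A[0][2] + B[2][2] = -1 + -3 = -4) = -4 (attained at k = 2)
  C[1][0] = min over k of (A[1][0] + B[0][0] = -3 + 1 = -2, A[1][1] + B[1][0] = 3 + 0 = 3, A[1][2] + B[2][0] = 8 + 0 = 8) = -2 (attained at k = 0)
  C[1][1] = min over k of (A[1][0] + B[0][1] = -3 + 4 = 1, A[1][1] + B[1][1] = 3 + 8 = 11, A[1][2] + B[2][1] = 8 + 2 = 10) = 1 (attained at k = 0)
  C[1][2] = min over k of (A[1][0] + B[0][2] = -3 + 9 = 6, A[1][1] + B[1][2] = 3 + 8 = 11, A[1][2] + B[2][2] = 8 + -3 = 5) = 5 (attained at k = 2)
  C[2][0] = min over k of (A[2][0] + B[0][0] = 7 + 1 = 8, A[2][1] + B[1][0] = 10 + 0 = 10, A[2][2] + B[2][0] = 5 + 0 = 5) = 5 (attained at k = 2)
  C[2][1] = min over k of (A[2][0] + B[0][1] = 7 + 4 = 11, A[2][1] + B[1][1] = 10 + 8 = 18, A[2][2] + B[2][1] = 5 + 2 = 7) = 7 (attained at k = 2)
  C[2][2] = min over k of (A[2][0] + B[0][2] = 7 + 9 = 16, A[2][1] + B[1][2] = 10 + 8 = 18, A[2][2] + B[2][2] = 5 + -3 = 2) = 2 (attained at k = 2)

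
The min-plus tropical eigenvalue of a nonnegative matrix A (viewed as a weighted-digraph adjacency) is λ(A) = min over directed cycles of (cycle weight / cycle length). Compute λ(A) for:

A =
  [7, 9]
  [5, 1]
λ(A) = 1

Enumerate directed cycles and compute their means (weight / length). Sample:
  cycle 0 → 0: weight = 7, length = 1, mean = 7/1 ≈ 7.000
  cycle 1 → 1: weight = 1, length = 1, mean = 1/1 ≈ 1.000
  cycle 0 → 1 → 0: weight = 14, length = 2, mean = 14/2 ≈ 7.000
  cycle 1 → 0 → 1: weight = 14, length = 2, mean = 14/2 ≈ 7.000
Minimum mean = 1.000, attained e.g. along the cycle 1 → 1 with weight 1 and length 1. So λ(A) = 1/1 = 1.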